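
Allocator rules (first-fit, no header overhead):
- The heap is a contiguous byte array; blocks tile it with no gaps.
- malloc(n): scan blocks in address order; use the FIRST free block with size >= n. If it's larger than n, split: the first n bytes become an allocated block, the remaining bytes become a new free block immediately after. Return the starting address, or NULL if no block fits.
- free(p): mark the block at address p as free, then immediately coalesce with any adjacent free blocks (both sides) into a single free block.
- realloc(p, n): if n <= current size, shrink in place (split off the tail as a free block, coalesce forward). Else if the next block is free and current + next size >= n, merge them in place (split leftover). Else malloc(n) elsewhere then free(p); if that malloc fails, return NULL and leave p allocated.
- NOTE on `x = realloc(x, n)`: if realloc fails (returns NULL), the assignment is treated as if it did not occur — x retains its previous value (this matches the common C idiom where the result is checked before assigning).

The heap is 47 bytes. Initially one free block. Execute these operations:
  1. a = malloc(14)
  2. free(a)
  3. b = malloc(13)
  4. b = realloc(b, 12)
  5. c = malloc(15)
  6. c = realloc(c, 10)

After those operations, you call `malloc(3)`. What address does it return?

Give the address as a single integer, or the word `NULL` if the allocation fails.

Answer: 22

Derivation:
Op 1: a = malloc(14) -> a = 0; heap: [0-13 ALLOC][14-46 FREE]
Op 2: free(a) -> (freed a); heap: [0-46 FREE]
Op 3: b = malloc(13) -> b = 0; heap: [0-12 ALLOC][13-46 FREE]
Op 4: b = realloc(b, 12) -> b = 0; heap: [0-11 ALLOC][12-46 FREE]
Op 5: c = malloc(15) -> c = 12; heap: [0-11 ALLOC][12-26 ALLOC][27-46 FREE]
Op 6: c = realloc(c, 10) -> c = 12; heap: [0-11 ALLOC][12-21 ALLOC][22-46 FREE]
malloc(3): first-fit scan over [0-11 ALLOC][12-21 ALLOC][22-46 FREE] -> 22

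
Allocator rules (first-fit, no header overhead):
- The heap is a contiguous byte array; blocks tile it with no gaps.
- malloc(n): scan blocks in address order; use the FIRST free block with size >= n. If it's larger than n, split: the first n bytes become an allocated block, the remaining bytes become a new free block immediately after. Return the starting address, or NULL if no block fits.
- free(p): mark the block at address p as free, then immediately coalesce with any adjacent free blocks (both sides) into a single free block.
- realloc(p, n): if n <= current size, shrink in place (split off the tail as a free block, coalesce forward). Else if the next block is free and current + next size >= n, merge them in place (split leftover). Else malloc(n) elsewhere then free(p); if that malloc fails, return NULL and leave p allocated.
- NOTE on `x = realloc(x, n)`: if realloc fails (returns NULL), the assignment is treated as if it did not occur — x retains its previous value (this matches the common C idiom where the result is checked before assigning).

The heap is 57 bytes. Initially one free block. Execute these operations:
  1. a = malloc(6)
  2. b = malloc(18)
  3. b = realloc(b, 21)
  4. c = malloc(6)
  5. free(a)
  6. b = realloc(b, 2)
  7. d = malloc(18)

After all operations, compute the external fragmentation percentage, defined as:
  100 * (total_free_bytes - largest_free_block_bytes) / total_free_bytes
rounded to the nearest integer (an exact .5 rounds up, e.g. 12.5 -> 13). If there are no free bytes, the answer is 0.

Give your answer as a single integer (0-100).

Answer: 23

Derivation:
Op 1: a = malloc(6) -> a = 0; heap: [0-5 ALLOC][6-56 FREE]
Op 2: b = malloc(18) -> b = 6; heap: [0-5 ALLOC][6-23 ALLOC][24-56 FREE]
Op 3: b = realloc(b, 21) -> b = 6; heap: [0-5 ALLOC][6-26 ALLOC][27-56 FREE]
Op 4: c = malloc(6) -> c = 27; heap: [0-5 ALLOC][6-26 ALLOC][27-32 ALLOC][33-56 FREE]
Op 5: free(a) -> (freed a); heap: [0-5 FREE][6-26 ALLOC][27-32 ALLOC][33-56 FREE]
Op 6: b = realloc(b, 2) -> b = 6; heap: [0-5 FREE][6-7 ALLOC][8-26 FREE][27-32 ALLOC][33-56 FREE]
Op 7: d = malloc(18) -> d = 8; heap: [0-5 FREE][6-7 ALLOC][8-25 ALLOC][26-26 FREE][27-32 ALLOC][33-56 FREE]
Free blocks: [6 1 24] total_free=31 largest=24 -> 100*(31-24)/31 = 700/31 ≈ 22.581 -> rounds to 23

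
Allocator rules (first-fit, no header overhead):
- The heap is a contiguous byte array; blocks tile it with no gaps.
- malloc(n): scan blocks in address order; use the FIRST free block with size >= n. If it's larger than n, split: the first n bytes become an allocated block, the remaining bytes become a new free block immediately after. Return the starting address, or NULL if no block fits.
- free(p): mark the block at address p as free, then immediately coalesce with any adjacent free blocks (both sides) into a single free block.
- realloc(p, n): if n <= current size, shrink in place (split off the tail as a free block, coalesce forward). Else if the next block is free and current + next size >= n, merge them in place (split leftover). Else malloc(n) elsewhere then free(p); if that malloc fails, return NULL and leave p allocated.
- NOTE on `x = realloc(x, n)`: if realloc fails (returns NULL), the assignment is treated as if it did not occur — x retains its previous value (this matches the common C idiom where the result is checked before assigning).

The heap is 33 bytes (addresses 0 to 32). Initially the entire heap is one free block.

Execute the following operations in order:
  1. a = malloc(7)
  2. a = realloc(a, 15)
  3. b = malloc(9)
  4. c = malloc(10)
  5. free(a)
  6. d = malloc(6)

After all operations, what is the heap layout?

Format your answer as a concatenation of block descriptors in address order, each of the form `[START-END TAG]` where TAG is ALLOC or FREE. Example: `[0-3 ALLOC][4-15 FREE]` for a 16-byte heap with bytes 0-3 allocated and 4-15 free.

Answer: [0-5 ALLOC][6-14 FREE][15-23 ALLOC][24-32 FREE]

Derivation:
Op 1: a = malloc(7) -> a = 0; heap: [0-6 ALLOC][7-32 FREE]
Op 2: a = realloc(a, 15) -> a = 0; heap: [0-14 ALLOC][15-32 FREE]
Op 3: b = malloc(9) -> b = 15; heap: [0-14 ALLOC][15-23 ALLOC][24-32 FREE]
Op 4: c = malloc(10) -> c = NULL; heap: [0-14 ALLOC][15-23 ALLOC][24-32 FREE]
Op 5: free(a) -> (freed a); heap: [0-14 FREE][15-23 ALLOC][24-32 FREE]
Op 6: d = malloc(6) -> d = 0; heap: [0-5 ALLOC][6-14 FREE][15-23 ALLOC][24-32 FREE]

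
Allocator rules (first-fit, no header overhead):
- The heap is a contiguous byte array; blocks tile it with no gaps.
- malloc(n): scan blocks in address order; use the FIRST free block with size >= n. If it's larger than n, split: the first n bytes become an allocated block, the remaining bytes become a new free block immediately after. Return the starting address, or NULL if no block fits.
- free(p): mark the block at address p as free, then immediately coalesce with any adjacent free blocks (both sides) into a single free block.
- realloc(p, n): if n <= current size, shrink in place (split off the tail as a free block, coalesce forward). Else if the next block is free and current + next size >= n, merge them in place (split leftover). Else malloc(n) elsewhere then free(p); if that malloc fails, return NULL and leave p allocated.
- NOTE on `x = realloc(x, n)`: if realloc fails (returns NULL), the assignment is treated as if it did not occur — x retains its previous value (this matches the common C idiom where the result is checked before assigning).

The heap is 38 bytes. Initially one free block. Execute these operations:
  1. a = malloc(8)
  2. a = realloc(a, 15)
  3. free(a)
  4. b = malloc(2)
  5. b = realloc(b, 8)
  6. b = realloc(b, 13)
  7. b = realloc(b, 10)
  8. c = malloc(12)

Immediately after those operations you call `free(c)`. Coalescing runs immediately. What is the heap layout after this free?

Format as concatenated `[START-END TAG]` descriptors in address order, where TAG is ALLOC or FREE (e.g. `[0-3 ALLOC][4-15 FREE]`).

Answer: [0-9 ALLOC][10-37 FREE]

Derivation:
Op 1: a = malloc(8) -> a = 0; heap: [0-7 ALLOC][8-37 FREE]
Op 2: a = realloc(a, 15) -> a = 0; heap: [0-14 ALLOC][15-37 FREE]
Op 3: free(a) -> (freed a); heap: [0-37 FREE]
Op 4: b = malloc(2) -> b = 0; heap: [0-1 ALLOC][2-37 FREE]
Op 5: b = realloc(b, 8) -> b = 0; heap: [0-7 ALLOC][8-37 FREE]
Op 6: b = realloc(b, 13) -> b = 0; heap: [0-12 ALLOC][13-37 FREE]
Op 7: b = realloc(b, 10) -> b = 0; heap: [0-9 ALLOC][10-37 FREE]
Op 8: c = malloc(12) -> c = 10; heap: [0-9 ALLOC][10-21 ALLOC][22-37 FREE]
free(c): c = 10 -> block [10-21 ALLOC]; mark free, coalesce with adjacent free neighbors -> [0-9 ALLOC][10-37 FREE]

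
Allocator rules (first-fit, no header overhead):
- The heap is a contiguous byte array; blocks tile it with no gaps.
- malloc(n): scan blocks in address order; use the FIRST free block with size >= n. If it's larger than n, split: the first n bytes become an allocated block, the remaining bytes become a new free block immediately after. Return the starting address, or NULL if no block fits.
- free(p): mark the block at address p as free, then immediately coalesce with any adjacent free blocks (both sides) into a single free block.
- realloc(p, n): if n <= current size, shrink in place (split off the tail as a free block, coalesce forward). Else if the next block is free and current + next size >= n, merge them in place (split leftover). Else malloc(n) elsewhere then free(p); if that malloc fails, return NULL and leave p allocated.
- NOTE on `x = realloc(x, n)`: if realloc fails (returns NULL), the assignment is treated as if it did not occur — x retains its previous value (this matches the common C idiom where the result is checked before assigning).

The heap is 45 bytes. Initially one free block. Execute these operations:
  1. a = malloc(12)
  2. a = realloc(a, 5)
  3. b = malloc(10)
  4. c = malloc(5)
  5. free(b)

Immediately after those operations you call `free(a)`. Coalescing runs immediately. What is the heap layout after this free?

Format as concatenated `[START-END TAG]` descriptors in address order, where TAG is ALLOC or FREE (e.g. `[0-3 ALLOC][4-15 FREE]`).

Answer: [0-14 FREE][15-19 ALLOC][20-44 FREE]

Derivation:
Op 1: a = malloc(12) -> a = 0; heap: [0-11 ALLOC][12-44 FREE]
Op 2: a = realloc(a, 5) -> a = 0; heap: [0-4 ALLOC][5-44 FREE]
Op 3: b = malloc(10) -> b = 5; heap: [0-4 ALLOC][5-14 ALLOC][15-44 FREE]
Op 4: c = malloc(5) -> c = 15; heap: [0-4 ALLOC][5-14 ALLOC][15-19 ALLOC][20-44 FREE]
Op 5: free(b) -> (freed b); heap: [0-4 ALLOC][5-14 FREE][15-19 ALLOC][20-44 FREE]
free(a): a = 0 -> block [0-4 ALLOC]; mark free, coalesce with adjacent free neighbors -> [0-14 FREE][15-19 ALLOC][20-44 FREE]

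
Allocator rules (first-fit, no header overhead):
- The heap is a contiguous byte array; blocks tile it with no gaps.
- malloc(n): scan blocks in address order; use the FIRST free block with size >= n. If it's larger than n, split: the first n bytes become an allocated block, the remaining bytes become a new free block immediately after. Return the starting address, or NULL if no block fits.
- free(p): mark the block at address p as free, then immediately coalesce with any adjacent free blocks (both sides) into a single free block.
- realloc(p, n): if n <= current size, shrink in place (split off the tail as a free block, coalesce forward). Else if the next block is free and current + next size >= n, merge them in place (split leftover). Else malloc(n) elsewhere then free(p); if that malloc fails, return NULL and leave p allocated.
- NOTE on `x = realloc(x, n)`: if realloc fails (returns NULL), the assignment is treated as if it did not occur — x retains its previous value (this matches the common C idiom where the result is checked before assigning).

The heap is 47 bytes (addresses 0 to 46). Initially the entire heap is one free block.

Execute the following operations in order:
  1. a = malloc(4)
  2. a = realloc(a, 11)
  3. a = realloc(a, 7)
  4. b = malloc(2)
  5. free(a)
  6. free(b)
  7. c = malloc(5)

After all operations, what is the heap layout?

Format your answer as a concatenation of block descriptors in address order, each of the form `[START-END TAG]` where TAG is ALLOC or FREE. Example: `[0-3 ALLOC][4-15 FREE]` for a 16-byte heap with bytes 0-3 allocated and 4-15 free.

Op 1: a = malloc(4) -> a = 0; heap: [0-3 ALLOC][4-46 FREE]
Op 2: a = realloc(a, 11) -> a = 0; heap: [0-10 ALLOC][11-46 FREE]
Op 3: a = realloc(a, 7) -> a = 0; heap: [0-6 ALLOC][7-46 FREE]
Op 4: b = malloc(2) -> b = 7; heap: [0-6 ALLOC][7-8 ALLOC][9-46 FREE]
Op 5: free(a) -> (freed a); heap: [0-6 FREE][7-8 ALLOC][9-46 FREE]
Op 6: free(b) -> (freed b); heap: [0-46 FREE]
Op 7: c = malloc(5) -> c = 0; heap: [0-4 ALLOC][5-46 FREE]

Answer: [0-4 ALLOC][5-46 FREE]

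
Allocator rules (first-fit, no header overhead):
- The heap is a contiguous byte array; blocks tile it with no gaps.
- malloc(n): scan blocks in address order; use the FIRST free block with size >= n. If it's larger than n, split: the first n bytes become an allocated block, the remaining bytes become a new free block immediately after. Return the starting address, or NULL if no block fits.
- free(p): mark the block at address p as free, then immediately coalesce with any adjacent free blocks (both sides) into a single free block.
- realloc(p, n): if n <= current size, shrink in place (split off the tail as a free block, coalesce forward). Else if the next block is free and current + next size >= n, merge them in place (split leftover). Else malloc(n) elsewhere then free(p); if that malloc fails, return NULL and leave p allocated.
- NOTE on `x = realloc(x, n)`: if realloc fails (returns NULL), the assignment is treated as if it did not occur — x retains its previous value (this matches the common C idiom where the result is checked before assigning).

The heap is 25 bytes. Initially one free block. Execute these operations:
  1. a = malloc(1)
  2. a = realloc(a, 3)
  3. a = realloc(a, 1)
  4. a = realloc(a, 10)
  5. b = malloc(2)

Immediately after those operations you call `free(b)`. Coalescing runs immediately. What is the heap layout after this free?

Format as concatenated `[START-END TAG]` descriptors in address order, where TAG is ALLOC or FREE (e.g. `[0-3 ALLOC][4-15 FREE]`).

Op 1: a = malloc(1) -> a = 0; heap: [0-0 ALLOC][1-24 FREE]
Op 2: a = realloc(a, 3) -> a = 0; heap: [0-2 ALLOC][3-24 FREE]
Op 3: a = realloc(a, 1) -> a = 0; heap: [0-0 ALLOC][1-24 FREE]
Op 4: a = realloc(a, 10) -> a = 0; heap: [0-9 ALLOC][10-24 FREE]
Op 5: b = malloc(2) -> b = 10; heap: [0-9 ALLOC][10-11 ALLOC][12-24 FREE]
free(b): b = 10 -> block [10-11 ALLOC]; mark free, coalesce with adjacent free neighbors -> [0-9 ALLOC][10-24 FREE]

Answer: [0-9 ALLOC][10-24 FREE]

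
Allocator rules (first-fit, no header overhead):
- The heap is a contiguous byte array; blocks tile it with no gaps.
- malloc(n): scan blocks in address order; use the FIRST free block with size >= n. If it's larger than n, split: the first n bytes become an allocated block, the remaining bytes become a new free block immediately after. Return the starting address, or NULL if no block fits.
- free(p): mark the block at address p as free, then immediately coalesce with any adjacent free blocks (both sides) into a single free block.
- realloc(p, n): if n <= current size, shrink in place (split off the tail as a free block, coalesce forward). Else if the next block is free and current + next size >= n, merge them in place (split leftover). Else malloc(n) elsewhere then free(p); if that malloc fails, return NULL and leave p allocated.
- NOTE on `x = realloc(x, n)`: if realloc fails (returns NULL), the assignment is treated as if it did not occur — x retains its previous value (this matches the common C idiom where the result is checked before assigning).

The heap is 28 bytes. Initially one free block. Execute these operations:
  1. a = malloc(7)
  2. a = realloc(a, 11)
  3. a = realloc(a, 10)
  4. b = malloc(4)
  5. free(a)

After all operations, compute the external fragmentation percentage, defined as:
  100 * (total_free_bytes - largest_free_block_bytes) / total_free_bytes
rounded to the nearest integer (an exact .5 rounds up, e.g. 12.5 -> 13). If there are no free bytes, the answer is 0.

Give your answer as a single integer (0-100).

Answer: 42

Derivation:
Op 1: a = malloc(7) -> a = 0; heap: [0-6 ALLOC][7-27 FREE]
Op 2: a = realloc(a, 11) -> a = 0; heap: [0-10 ALLOC][11-27 FREE]
Op 3: a = realloc(a, 10) -> a = 0; heap: [0-9 ALLOC][10-27 FREE]
Op 4: b = malloc(4) -> b = 10; heap: [0-9 ALLOC][10-13 ALLOC][14-27 FREE]
Op 5: free(a) -> (freed a); heap: [0-9 FREE][10-13 ALLOC][14-27 FREE]
Free blocks: [10 14] total_free=24 largest=14 -> 100*(24-14)/24 = 1000/24 ≈ 41.667 -> rounds to 42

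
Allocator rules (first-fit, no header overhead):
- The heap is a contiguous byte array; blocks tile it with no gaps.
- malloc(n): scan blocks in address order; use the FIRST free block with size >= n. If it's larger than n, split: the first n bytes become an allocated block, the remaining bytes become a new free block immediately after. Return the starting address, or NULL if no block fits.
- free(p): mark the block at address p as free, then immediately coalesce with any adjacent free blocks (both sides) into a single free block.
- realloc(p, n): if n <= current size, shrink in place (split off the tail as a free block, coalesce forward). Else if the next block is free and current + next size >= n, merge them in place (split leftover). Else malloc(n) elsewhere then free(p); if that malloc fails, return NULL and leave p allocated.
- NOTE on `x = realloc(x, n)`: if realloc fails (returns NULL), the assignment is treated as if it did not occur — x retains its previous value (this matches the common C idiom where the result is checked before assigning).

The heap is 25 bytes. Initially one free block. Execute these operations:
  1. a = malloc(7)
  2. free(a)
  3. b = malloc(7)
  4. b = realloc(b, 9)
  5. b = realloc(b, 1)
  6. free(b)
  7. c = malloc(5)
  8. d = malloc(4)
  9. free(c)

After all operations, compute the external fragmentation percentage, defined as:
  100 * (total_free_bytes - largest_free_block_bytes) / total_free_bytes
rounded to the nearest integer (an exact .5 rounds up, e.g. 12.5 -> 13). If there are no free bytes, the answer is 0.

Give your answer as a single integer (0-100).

Op 1: a = malloc(7) -> a = 0; heap: [0-6 ALLOC][7-24 FREE]
Op 2: free(a) -> (freed a); heap: [0-24 FREE]
Op 3: b = malloc(7) -> b = 0; heap: [0-6 ALLOC][7-24 FREE]
Op 4: b = realloc(b, 9) -> b = 0; heap: [0-8 ALLOC][9-24 FREE]
Op 5: b = realloc(b, 1) -> b = 0; heap: [0-0 ALLOC][1-24 FREE]
Op 6: free(b) -> (freed b); heap: [0-24 FREE]
Op 7: c = malloc(5) -> c = 0; heap: [0-4 ALLOC][5-24 FREE]
Op 8: d = malloc(4) -> d = 5; heap: [0-4 ALLOC][5-8 ALLOC][9-24 FREE]
Op 9: free(c) -> (freed c); heap: [0-4 FREE][5-8 ALLOC][9-24 FREE]
Free blocks: [5 16] total_free=21 largest=16 -> 100*(21-16)/21 = 500/21 ≈ 23.810 -> rounds to 24

Answer: 24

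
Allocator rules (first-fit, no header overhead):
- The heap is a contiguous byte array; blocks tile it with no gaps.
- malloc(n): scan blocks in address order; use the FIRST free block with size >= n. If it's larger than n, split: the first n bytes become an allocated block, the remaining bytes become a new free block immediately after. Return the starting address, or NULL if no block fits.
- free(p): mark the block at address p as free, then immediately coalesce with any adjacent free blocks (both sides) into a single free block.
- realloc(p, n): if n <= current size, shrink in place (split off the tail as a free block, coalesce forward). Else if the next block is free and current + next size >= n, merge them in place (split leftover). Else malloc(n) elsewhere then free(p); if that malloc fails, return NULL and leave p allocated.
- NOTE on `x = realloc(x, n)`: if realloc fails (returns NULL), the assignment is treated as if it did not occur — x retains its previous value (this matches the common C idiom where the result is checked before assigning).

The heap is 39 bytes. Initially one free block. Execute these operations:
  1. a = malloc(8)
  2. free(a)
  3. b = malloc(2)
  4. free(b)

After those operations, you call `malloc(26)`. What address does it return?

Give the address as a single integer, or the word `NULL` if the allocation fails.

Answer: 0

Derivation:
Op 1: a = malloc(8) -> a = 0; heap: [0-7 ALLOC][8-38 FREE]
Op 2: free(a) -> (freed a); heap: [0-38 FREE]
Op 3: b = malloc(2) -> b = 0; heap: [0-1 ALLOC][2-38 FREE]
Op 4: free(b) -> (freed b); heap: [0-38 FREE]
malloc(26): first-fit scan over [0-38 FREE] -> 0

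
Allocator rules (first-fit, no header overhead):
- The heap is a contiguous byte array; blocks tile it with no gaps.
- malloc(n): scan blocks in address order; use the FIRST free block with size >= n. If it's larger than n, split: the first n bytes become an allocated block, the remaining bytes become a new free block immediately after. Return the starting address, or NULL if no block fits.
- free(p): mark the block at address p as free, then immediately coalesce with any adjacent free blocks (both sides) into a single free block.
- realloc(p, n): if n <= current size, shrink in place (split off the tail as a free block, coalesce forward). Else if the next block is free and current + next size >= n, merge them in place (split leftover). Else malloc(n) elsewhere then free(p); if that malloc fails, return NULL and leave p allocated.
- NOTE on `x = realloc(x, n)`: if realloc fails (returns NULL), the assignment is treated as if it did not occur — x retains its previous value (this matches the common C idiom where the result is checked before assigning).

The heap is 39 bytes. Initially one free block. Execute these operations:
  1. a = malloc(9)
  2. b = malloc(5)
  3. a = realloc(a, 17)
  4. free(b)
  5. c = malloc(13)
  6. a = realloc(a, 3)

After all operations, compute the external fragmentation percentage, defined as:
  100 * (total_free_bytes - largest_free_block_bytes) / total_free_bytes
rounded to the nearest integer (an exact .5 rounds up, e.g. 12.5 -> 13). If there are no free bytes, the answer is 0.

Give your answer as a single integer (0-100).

Answer: 4

Derivation:
Op 1: a = malloc(9) -> a = 0; heap: [0-8 ALLOC][9-38 FREE]
Op 2: b = malloc(5) -> b = 9; heap: [0-8 ALLOC][9-13 ALLOC][14-38 FREE]
Op 3: a = realloc(a, 17) -> a = 14; heap: [0-8 FREE][9-13 ALLOC][14-30 ALLOC][31-38 FREE]
Op 4: free(b) -> (freed b); heap: [0-13 FREE][14-30 ALLOC][31-38 FREE]
Op 5: c = malloc(13) -> c = 0; heap: [0-12 ALLOC][13-13 FREE][14-30 ALLOC][31-38 FREE]
Op 6: a = realloc(a, 3) -> a = 14; heap: [0-12 ALLOC][13-13 FREE][14-16 ALLOC][17-38 FREE]
Free blocks: [1 22] total_free=23 largest=22 -> 100*(23-22)/23 = 100/23 ≈ 4.348 -> rounds to 4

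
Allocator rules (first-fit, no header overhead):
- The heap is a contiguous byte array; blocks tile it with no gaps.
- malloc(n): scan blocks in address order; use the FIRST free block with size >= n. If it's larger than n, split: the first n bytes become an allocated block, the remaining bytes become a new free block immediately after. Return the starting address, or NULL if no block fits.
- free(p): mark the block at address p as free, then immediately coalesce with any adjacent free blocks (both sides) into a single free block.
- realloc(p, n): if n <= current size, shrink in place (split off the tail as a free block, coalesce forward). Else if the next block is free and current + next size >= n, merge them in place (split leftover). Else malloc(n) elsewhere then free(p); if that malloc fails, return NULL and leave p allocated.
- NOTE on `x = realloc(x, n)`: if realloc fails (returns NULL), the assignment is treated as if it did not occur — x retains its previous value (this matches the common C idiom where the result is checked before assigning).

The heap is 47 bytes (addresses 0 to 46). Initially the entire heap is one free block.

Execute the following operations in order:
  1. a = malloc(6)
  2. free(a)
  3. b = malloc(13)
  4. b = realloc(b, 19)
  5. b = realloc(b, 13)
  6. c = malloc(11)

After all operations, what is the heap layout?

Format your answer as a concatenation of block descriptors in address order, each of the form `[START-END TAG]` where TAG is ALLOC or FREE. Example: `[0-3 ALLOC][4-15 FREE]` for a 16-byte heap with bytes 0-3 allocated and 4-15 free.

Op 1: a = malloc(6) -> a = 0; heap: [0-5 ALLOC][6-46 FREE]
Op 2: free(a) -> (freed a); heap: [0-46 FREE]
Op 3: b = malloc(13) -> b = 0; heap: [0-12 ALLOC][13-46 FREE]
Op 4: b = realloc(b, 19) -> b = 0; heap: [0-18 ALLOC][19-46 FREE]
Op 5: b = realloc(b, 13) -> b = 0; heap: [0-12 ALLOC][13-46 FREE]
Op 6: c = malloc(11) -> c = 13; heap: [0-12 ALLOC][13-23 ALLOC][24-46 FREE]

Answer: [0-12 ALLOC][13-23 ALLOC][24-46 FREE]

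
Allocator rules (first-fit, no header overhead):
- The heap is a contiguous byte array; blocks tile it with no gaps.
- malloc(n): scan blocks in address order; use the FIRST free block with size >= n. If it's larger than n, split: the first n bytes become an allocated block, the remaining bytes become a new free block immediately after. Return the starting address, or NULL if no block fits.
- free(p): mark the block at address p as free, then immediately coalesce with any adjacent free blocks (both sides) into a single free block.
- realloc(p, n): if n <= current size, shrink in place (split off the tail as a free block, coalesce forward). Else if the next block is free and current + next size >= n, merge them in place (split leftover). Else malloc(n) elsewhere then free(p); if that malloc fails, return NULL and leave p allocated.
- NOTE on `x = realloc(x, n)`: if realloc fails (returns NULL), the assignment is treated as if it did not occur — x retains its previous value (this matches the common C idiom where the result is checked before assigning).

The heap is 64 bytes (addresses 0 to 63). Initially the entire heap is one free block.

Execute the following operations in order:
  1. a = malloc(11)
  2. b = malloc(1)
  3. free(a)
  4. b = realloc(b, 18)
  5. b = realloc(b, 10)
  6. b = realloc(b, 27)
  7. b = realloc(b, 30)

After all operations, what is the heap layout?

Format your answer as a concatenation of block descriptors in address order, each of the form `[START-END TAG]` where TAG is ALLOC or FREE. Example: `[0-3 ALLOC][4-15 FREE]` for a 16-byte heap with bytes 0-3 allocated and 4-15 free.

Answer: [0-10 FREE][11-40 ALLOC][41-63 FREE]

Derivation:
Op 1: a = malloc(11) -> a = 0; heap: [0-10 ALLOC][11-63 FREE]
Op 2: b = malloc(1) -> b = 11; heap: [0-10 ALLOC][11-11 ALLOC][12-63 FREE]
Op 3: free(a) -> (freed a); heap: [0-10 FREE][11-11 ALLOC][12-63 FREE]
Op 4: b = realloc(b, 18) -> b = 11; heap: [0-10 FREE][11-28 ALLOC][29-63 FREE]
Op 5: b = realloc(b, 10) -> b = 11; heap: [0-10 FREE][11-20 ALLOC][21-63 FREE]
Op 6: b = realloc(b, 27) -> b = 11; heap: [0-10 FREE][11-37 ALLOC][38-63 FREE]
Op 7: b = realloc(b, 30) -> b = 11; heap: [0-10 FREE][11-40 ALLOC][41-63 FREE]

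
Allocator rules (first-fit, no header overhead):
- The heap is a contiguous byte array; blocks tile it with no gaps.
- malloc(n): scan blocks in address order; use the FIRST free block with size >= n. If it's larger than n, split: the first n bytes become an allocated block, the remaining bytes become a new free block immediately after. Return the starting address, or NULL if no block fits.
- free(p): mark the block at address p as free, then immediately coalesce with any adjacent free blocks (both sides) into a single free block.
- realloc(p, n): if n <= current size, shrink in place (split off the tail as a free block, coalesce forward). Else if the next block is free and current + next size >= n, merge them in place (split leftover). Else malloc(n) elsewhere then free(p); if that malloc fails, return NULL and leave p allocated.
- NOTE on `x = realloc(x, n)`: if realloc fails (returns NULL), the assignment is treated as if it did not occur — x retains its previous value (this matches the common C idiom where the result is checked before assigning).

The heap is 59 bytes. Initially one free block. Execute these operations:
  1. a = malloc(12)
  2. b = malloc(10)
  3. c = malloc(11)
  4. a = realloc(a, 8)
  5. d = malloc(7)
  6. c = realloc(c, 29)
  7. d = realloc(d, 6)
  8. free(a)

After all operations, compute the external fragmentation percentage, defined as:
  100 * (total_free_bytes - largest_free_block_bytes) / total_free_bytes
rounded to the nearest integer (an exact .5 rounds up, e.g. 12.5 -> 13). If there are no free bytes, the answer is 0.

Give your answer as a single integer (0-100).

Answer: 38

Derivation:
Op 1: a = malloc(12) -> a = 0; heap: [0-11 ALLOC][12-58 FREE]
Op 2: b = malloc(10) -> b = 12; heap: [0-11 ALLOC][12-21 ALLOC][22-58 FREE]
Op 3: c = malloc(11) -> c = 22; heap: [0-11 ALLOC][12-21 ALLOC][22-32 ALLOC][33-58 FREE]
Op 4: a = realloc(a, 8) -> a = 0; heap: [0-7 ALLOC][8-11 FREE][12-21 ALLOC][22-32 ALLOC][33-58 FREE]
Op 5: d = malloc(7) -> d = 33; heap: [0-7 ALLOC][8-11 FREE][12-21 ALLOC][22-32 ALLOC][33-39 ALLOC][40-58 FREE]
Op 6: c = realloc(c, 29) -> NULL (c unchanged); heap: [0-7 ALLOC][8-11 FREE][12-21 ALLOC][22-32 ALLOC][33-39 ALLOC][40-58 FREE]
Op 7: d = realloc(d, 6) -> d = 33; heap: [0-7 ALLOC][8-11 FREE][12-21 ALLOC][22-32 ALLOC][33-38 ALLOC][39-58 FREE]
Op 8: free(a) -> (freed a); heap: [0-11 FREE][12-21 ALLOC][22-32 ALLOC][33-38 ALLOC][39-58 FREE]
Free blocks: [12 20] total_free=32 largest=20 -> 100*(32-20)/32 = 1200/32 = 37.5 -> rounds to 38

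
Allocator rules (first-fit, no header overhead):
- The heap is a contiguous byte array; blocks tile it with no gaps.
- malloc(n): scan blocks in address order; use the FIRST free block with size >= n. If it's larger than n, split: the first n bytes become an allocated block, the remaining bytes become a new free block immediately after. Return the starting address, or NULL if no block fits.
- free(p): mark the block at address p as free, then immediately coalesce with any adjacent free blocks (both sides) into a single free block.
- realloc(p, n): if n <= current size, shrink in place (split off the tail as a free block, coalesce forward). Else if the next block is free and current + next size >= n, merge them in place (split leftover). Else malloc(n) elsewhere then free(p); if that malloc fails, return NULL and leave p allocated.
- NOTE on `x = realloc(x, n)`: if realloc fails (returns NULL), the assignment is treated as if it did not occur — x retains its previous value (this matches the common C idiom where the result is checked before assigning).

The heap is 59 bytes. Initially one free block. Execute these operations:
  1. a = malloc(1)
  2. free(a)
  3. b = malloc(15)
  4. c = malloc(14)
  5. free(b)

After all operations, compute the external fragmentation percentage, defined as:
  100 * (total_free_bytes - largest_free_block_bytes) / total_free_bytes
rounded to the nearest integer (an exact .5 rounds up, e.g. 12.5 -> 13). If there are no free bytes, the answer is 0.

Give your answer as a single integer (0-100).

Answer: 33

Derivation:
Op 1: a = malloc(1) -> a = 0; heap: [0-0 ALLOC][1-58 FREE]
Op 2: free(a) -> (freed a); heap: [0-58 FREE]
Op 3: b = malloc(15) -> b = 0; heap: [0-14 ALLOC][15-58 FREE]
Op 4: c = malloc(14) -> c = 15; heap: [0-14 ALLOC][15-28 ALLOC][29-58 FREE]
Op 5: free(b) -> (freed b); heap: [0-14 FREE][15-28 ALLOC][29-58 FREE]
Free blocks: [15 30] total_free=45 largest=30 -> 100*(45-30)/45 = 1500/45 ≈ 33.333 -> rounds to 33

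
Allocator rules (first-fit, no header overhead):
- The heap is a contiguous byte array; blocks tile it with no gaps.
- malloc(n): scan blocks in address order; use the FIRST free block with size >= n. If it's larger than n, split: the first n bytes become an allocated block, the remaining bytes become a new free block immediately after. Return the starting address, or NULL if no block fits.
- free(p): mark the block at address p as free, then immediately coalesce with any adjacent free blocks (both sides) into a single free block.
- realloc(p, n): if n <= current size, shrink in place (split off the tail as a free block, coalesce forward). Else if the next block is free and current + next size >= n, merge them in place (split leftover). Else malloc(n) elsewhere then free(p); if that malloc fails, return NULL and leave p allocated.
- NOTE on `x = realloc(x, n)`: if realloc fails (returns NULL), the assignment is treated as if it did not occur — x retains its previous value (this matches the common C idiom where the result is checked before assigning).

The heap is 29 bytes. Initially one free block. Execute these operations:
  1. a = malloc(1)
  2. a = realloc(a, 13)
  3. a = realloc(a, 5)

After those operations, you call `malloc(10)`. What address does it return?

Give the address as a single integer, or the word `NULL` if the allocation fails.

Op 1: a = malloc(1) -> a = 0; heap: [0-0 ALLOC][1-28 FREE]
Op 2: a = realloc(a, 13) -> a = 0; heap: [0-12 ALLOC][13-28 FREE]
Op 3: a = realloc(a, 5) -> a = 0; heap: [0-4 ALLOC][5-28 FREE]
malloc(10): first-fit scan over [0-4 ALLOC][5-28 FREE] -> 5

Answer: 5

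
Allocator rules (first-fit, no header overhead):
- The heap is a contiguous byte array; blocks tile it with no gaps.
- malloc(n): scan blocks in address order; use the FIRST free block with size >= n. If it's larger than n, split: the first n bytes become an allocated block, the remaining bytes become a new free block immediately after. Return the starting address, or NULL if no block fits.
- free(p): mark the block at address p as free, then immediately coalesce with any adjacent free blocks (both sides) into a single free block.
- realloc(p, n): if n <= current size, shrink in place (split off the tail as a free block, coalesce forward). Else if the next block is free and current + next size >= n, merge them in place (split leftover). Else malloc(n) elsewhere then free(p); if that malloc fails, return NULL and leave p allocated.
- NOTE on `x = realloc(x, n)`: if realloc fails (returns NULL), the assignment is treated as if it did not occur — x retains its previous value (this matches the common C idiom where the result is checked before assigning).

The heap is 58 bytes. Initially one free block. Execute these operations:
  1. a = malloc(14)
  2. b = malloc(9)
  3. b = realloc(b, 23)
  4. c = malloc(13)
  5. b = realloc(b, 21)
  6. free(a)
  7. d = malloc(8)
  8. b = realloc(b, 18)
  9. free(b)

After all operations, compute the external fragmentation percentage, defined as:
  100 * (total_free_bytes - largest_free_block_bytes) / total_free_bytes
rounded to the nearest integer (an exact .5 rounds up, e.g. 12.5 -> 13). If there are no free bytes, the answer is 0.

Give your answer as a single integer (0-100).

Answer: 22

Derivation:
Op 1: a = malloc(14) -> a = 0; heap: [0-13 ALLOC][14-57 FREE]
Op 2: b = malloc(9) -> b = 14; heap: [0-13 ALLOC][14-22 ALLOC][23-57 FREE]
Op 3: b = realloc(b, 23) -> b = 14; heap: [0-13 ALLOC][14-36 ALLOC][37-57 FREE]
Op 4: c = malloc(13) -> c = 37; heap: [0-13 ALLOC][14-36 ALLOC][37-49 ALLOC][50-57 FREE]
Op 5: b = realloc(b, 21) -> b = 14; heap: [0-13 ALLOC][14-34 ALLOC][35-36 FREE][37-49 ALLOC][50-57 FREE]
Op 6: free(a) -> (freed a); heap: [0-13 FREE][14-34 ALLOC][35-36 FREE][37-49 ALLOC][50-57 FREE]
Op 7: d = malloc(8) -> d = 0; heap: [0-7 ALLOC][8-13 FREE][14-34 ALLOC][35-36 FREE][37-49 ALLOC][50-57 FREE]
Op 8: b = realloc(b, 18) -> b = 14; heap: [0-7 ALLOC][8-13 FREE][14-31 ALLOC][32-36 FREE][37-49 ALLOC][50-57 FREE]
Op 9: free(b) -> (freed b); heap: [0-7 ALLOC][8-36 FREE][37-49 ALLOC][50-57 FREE]
Free blocks: [29 8] total_free=37 largest=29 -> 100*(37-29)/37 = 800/37 ≈ 21.622 -> rounds to 22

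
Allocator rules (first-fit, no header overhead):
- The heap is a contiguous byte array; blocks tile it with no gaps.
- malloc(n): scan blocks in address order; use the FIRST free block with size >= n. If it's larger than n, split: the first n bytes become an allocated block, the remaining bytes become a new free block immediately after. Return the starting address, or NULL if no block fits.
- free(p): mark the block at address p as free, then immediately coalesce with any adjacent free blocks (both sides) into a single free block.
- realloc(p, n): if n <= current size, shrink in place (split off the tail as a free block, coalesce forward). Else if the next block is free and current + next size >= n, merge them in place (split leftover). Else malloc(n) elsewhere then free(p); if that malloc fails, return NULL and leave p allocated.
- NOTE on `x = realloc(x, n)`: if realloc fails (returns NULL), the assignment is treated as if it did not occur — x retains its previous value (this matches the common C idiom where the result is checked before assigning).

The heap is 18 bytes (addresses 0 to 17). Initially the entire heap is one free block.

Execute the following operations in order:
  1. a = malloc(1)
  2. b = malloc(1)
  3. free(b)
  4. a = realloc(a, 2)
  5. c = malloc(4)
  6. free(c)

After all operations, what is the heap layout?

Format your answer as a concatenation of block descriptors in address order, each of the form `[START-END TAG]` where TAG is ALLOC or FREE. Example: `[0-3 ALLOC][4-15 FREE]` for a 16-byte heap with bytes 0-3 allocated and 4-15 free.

Answer: [0-1 ALLOC][2-17 FREE]

Derivation:
Op 1: a = malloc(1) -> a = 0; heap: [0-0 ALLOC][1-17 FREE]
Op 2: b = malloc(1) -> b = 1; heap: [0-0 ALLOC][1-1 ALLOC][2-17 FREE]
Op 3: free(b) -> (freed b); heap: [0-0 ALLOC][1-17 FREE]
Op 4: a = realloc(a, 2) -> a = 0; heap: [0-1 ALLOC][2-17 FREE]
Op 5: c = malloc(4) -> c = 2; heap: [0-1 ALLOC][2-5 ALLOC][6-17 FREE]
Op 6: free(c) -> (freed c); heap: [0-1 ALLOC][2-17 FREE]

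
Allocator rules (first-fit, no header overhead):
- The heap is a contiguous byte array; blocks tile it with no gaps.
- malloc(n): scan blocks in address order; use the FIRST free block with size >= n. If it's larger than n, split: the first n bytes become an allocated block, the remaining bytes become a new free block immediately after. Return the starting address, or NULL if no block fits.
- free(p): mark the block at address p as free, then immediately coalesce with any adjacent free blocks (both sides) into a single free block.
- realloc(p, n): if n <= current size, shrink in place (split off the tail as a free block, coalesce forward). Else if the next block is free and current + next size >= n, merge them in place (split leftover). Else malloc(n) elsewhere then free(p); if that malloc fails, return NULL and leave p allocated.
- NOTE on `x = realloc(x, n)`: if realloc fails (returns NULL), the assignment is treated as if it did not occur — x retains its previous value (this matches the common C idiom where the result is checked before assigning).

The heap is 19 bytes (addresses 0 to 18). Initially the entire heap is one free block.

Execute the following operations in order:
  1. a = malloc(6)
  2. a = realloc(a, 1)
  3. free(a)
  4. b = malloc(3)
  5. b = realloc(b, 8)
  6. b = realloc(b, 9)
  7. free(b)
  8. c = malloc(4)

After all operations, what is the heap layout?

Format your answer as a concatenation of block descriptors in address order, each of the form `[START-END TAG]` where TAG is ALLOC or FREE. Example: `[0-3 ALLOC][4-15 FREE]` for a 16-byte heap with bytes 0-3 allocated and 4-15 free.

Answer: [0-3 ALLOC][4-18 FREE]

Derivation:
Op 1: a = malloc(6) -> a = 0; heap: [0-5 ALLOC][6-18 FREE]
Op 2: a = realloc(a, 1) -> a = 0; heap: [0-0 ALLOC][1-18 FREE]
Op 3: free(a) -> (freed a); heap: [0-18 FREE]
Op 4: b = malloc(3) -> b = 0; heap: [0-2 ALLOC][3-18 FREE]
Op 5: b = realloc(b, 8) -> b = 0; heap: [0-7 ALLOC][8-18 FREE]
Op 6: b = realloc(b, 9) -> b = 0; heap: [0-8 ALLOC][9-18 FREE]
Op 7: free(b) -> (freed b); heap: [0-18 FREE]
Op 8: c = malloc(4) -> c = 0; heap: [0-3 ALLOC][4-18 FREE]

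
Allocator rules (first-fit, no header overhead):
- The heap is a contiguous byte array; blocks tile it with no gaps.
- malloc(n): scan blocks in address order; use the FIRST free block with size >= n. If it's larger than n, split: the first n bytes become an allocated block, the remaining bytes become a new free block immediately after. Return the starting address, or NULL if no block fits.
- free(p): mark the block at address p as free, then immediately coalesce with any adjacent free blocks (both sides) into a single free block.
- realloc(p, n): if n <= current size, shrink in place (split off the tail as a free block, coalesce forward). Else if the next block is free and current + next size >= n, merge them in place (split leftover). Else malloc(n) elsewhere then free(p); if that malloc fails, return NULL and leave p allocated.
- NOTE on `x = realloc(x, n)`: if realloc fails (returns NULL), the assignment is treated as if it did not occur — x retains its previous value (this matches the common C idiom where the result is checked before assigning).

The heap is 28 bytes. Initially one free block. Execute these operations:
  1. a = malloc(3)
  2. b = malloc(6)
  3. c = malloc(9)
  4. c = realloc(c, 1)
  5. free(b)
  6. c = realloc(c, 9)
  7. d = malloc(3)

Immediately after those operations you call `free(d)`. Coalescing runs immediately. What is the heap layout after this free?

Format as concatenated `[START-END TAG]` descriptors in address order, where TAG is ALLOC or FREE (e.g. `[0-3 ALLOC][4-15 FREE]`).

Answer: [0-2 ALLOC][3-8 FREE][9-17 ALLOC][18-27 FREE]

Derivation:
Op 1: a = malloc(3) -> a = 0; heap: [0-2 ALLOC][3-27 FREE]
Op 2: b = malloc(6) -> b = 3; heap: [0-2 ALLOC][3-8 ALLOC][9-27 FREE]
Op 3: c = malloc(9) -> c = 9; heap: [0-2 ALLOC][3-8 ALLOC][9-17 ALLOC][18-27 FREE]
Op 4: c = realloc(c, 1) -> c = 9; heap: [0-2 ALLOC][3-8 ALLOC][9-9 ALLOC][10-27 FREE]
Op 5: free(b) -> (freed b); heap: [0-2 ALLOC][3-8 FREE][9-9 ALLOC][10-27 FREE]
Op 6: c = realloc(c, 9) -> c = 9; heap: [0-2 ALLOC][3-8 FREE][9-17 ALLOC][18-27 FREE]
Op 7: d = malloc(3) -> d = 3; heap: [0-2 ALLOC][3-5 ALLOC][6-8 FREE][9-17 ALLOC][18-27 FREE]
free(d): d = 3 -> block [3-5 ALLOC]; mark free, coalesce with adjacent free neighbors -> [0-2 ALLOC][3-8 FREE][9-17 ALLOC][18-27 FREE]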